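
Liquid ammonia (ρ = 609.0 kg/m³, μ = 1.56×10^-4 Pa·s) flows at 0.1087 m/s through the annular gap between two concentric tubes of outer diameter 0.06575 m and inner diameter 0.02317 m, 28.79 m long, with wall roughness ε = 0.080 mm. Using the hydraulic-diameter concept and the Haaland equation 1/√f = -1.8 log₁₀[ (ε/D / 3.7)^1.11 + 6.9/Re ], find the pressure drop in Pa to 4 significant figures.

ΔP ≈ 72.41 Pa

Hydraulic diameter D_h = 4A/P = D_o - D_i = 0.06575 - 0.02317 = 0.04258 m.
Re = ρVD_h/μ = 609·0.1087·0.04258/0.000156 = 1.807e+04.
ε/D_h = 8e-05/0.04258 = 0.00188; Haaland gives 1/√f = -1.8 log₁₀[0.00022+0.000382] = 5.796, so f = 0.02976.
ΔP = f(L/D_h)(ρV²/2) = 0.02976·28.79/0.04258·3.598 = 72.41 Pa.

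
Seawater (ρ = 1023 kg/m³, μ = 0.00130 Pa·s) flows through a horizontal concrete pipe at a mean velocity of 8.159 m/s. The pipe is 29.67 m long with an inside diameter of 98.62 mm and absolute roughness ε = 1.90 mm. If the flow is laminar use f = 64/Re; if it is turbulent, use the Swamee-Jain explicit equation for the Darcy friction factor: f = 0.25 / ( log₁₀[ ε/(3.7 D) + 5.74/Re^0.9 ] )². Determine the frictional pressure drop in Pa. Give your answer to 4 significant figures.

Reynolds number Re = ρVD/μ = 1023 · 8.159 · 0.09862 / 0.0013 = 6.332e+05.
Re > 4000 → turbulent. Relative roughness ε/D = 0.0019/0.09862 = 0.0193. Swamee-Jain: f = 0.25/(log₁₀[0.0193/3.7 + 5.74/6.332e+05^0.9])² = 0.25/(log₁₀[0.00521 + 3.45e-05])² = 0.25/(-2.281)² = 0.04807.
Darcy-Weisbach: ΔP = f(L/D)(ρV²/2) = 0.04807·(29.67/0.09862)·(1023·8.159²/2) = 0.04807·300.9·3.405e+04 = 4.924e+05 Pa.

ΔP ≈ 492400 Pa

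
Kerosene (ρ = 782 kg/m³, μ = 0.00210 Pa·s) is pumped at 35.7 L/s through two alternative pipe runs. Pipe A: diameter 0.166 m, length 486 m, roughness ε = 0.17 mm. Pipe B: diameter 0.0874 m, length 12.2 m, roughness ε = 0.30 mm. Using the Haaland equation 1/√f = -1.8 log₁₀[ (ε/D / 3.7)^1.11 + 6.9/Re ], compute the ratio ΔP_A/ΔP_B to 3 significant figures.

Pipe A: V = Q/A = 0.0357/0.02164 = 1.65 m/s; Re = 1.02e+05; ε/D = 0.00102; Haaland → f = 0.02201; ΔP_A = f(L/D)(ρV²/2) = 6.856e+04 Pa.
Pipe B: V = Q/A = 0.0357/0.005999 = 5.951 m/s; Re = 1.937e+05; ε/D = 0.00343; Haaland → f = 0.02781; ΔP_B = f(L/D)(ρV²/2) = 5.374e+04 Pa.
ΔP_A/ΔP_B = 6.856e+04/5.374e+04 = 1.28.

ΔP_A/ΔP_B ≈ 1.28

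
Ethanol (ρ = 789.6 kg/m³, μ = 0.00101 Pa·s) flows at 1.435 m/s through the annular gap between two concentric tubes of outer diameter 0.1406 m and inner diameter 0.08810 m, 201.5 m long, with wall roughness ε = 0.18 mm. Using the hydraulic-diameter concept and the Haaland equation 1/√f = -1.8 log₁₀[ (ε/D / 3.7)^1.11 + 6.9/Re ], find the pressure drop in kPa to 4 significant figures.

Hydraulic diameter D_h = 4A/P = D_o - D_i = 0.1406 - 0.0881 = 0.0525 m.
Re = ρVD_h/μ = 789.6·1.435·0.0525/0.00101 = 5.89e+04.
ε/D_h = 0.00018/0.0525 = 0.00343; Haaland gives 1/√f = -1.8 log₁₀[0.00043+0.000117] = 5.872, so f = 0.02901.
ΔP = f(L/D_h)(ρV²/2) = 0.02901·201.5/0.0525·813 = 9.05e+04 Pa.
ΔP = 90.50 kPa.

ΔP ≈ 90.50 kPa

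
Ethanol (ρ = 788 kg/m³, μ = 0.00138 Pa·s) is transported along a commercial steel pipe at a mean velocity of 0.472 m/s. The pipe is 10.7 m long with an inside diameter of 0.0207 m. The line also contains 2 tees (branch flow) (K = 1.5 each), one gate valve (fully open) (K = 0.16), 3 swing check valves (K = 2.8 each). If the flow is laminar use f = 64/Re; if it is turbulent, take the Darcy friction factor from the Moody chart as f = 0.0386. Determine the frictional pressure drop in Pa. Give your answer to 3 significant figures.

Reynolds number Re = ρVD/μ = 788 · 0.472 · 0.0207 / 0.00138 = 5579.
Re > 4000 → turbulent; use the Moody-chart value f = 0.0386.
Total minor-loss coefficient ΣK = 2·1.5 + 1·0.16 + 3·2.8 = 11.6.
ΔP = [f·L/D + ΣK]·(ρV²/2) = [0.0386·10.7/0.0207 + 11.6]·(788·0.472²/2) = [19.95 + 11.6]·87.78 = 2766 Pa.

ΔP ≈ 2770 Pa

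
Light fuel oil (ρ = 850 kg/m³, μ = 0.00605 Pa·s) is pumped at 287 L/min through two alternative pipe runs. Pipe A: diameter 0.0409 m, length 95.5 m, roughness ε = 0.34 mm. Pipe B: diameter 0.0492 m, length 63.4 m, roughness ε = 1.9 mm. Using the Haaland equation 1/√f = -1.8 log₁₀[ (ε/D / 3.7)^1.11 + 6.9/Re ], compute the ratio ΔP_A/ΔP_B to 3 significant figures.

ΔP_A/ΔP_B ≈ 2.24

Pipe A: V = Q/A = 0.004783/0.001314 = 3.641 m/s; Re = 2.092e+04; ε/D = 0.00831; Haaland → f = 0.03853; ΔP_A = f(L/D)(ρV²/2) = 5.069e+05 Pa.
Pipe B: V = Q/A = 0.004783/0.001901 = 2.516 m/s; Re = 1.739e+04; ε/D = 0.0386; Haaland → f = 0.06537; ΔP_B = f(L/D)(ρV²/2) = 2.266e+05 Pa.
ΔP_A/ΔP_B = 5.069e+05/2.266e+05 = 2.24.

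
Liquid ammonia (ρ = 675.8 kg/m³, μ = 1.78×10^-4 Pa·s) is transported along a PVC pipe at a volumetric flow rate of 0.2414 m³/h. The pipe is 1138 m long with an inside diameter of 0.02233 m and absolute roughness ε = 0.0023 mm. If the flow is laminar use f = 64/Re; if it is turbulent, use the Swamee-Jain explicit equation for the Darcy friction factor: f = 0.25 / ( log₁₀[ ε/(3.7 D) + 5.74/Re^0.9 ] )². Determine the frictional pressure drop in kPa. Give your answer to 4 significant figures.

ΔP ≈ 14.26 kPa

Q = 0.2414 m³/h = 0.2414/3600 = 6.706e-05 m³/s.
Cross-sectional area A = πD²/4 = π(0.02233)²/4 = 0.0003916 m²; mean velocity V = Q/A = 6.706e-05/0.0003916 = 0.1712 m/s.
Reynolds number Re = ρVD/μ = 675.8 · 0.1712 · 0.02233 / 0.000178 = 1.452e+04.
Re > 4000 → turbulent. Relative roughness ε/D = 2.3e-06/0.02233 = 0.000103. Swamee-Jain: f = 0.25/(log₁₀[0.000103/3.7 + 5.74/1.452e+04^0.9])² = 0.25/(log₁₀[2.78e-05 + 0.00103])² = 0.25/(-2.975)² = 0.02824.
Darcy-Weisbach: ΔP = f(L/D)(ρV²/2) = 0.02824·(1138/0.02233)·(675.8·0.1712²/2) = 0.02824·5.096e+04·9.907 = 1.426e+04 Pa.
ΔP = 1.426e+04 Pa = 14.26 kPa.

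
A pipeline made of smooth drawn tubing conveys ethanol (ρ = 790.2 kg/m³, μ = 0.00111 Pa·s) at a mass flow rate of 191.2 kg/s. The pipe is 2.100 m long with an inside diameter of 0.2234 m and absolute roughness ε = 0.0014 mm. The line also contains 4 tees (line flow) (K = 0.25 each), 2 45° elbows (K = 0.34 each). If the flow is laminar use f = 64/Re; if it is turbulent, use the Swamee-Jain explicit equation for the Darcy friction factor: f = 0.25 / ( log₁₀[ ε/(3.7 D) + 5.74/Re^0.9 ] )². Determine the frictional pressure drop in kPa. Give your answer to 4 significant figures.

A = πD²/4 = π(0.2234)²/4 = 0.0392 m²; mean velocity V = ṁ/(ρA) = 191.2/(790.2 · 0.0392) = 6.173 m/s.
Reynolds number Re = ρVD/μ = 790.2 · 6.173 · 0.2234 / 0.00111 = 9.817e+05.
Re > 4000 → turbulent. Relative roughness ε/D = 1.4e-06/0.2234 = 6.27e-06. Swamee-Jain: f = 0.25/(log₁₀[6.27e-06/3.7 + 5.74/9.817e+05^0.9])² = 0.25/(log₁₀[1.69e-06 + 2.32e-05])² = 0.25/(-4.603)² = 0.0118.
Total minor-loss coefficient ΣK = 4·0.25 + 2·0.34 = 1.68.
ΔP = [f·L/D + ΣK]·(ρV²/2) = [0.0118·2.1/0.2234 + 1.68]·(790.2·6.173²/2) = [0.1109 + 1.68]·1.506e+04 = 2.696e+04 Pa.
ΔP = 2.696e+04 Pa = 26.96 kPa.

ΔP ≈ 26.96 kPa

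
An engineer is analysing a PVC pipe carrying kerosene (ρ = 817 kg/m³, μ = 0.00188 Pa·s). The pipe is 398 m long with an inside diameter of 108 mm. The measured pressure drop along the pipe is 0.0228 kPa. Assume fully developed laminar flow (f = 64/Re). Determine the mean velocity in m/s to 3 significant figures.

V ≈ 0.0111 m/s

For laminar flow, f = 64/Re with Re = ρVD/μ, so Darcy-Weisbach reduces to ΔP = 32μLV/D². Solving for V: V = ΔP·D²/(32μL) = 22.8·(0.108)²/(32·0.00188·398) = 0.01111 m/s.
Check: Re = ρVD/μ = 817·0.01111·0.108/0.00188 = 521.3 < 2300, so the laminar assumption holds.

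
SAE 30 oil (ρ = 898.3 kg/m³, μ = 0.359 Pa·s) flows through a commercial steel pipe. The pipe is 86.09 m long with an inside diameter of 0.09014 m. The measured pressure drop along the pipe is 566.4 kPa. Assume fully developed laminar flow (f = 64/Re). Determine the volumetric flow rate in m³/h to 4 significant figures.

Q ≈ 106.9 m³/h

For laminar flow, f = 64/Re with Re = ρVD/μ, so Darcy-Weisbach reduces to ΔP = 32μLV/D². Solving for V: V = ΔP·D²/(32μL) = 5.664e+05·(0.09014)²/(32·0.359·86.09) = 4.653 m/s.
Check: Re = ρVD/μ = 898.3·4.653·0.09014/0.359 = 1050 < 2300, so the laminar assumption holds.
Q = V·A = 4.653·(π/4·0.09014²) = 0.0297 m³/s = 106.9 m³/h.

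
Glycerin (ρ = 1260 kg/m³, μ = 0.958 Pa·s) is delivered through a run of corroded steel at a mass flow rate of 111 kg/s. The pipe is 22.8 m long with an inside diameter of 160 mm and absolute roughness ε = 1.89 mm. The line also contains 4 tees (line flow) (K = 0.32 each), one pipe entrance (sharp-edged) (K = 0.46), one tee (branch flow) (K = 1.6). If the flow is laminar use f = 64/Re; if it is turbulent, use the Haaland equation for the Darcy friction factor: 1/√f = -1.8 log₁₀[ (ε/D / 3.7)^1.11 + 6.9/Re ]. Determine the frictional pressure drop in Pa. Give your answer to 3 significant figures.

ΔP ≈ 160000 Pa

A = πD²/4 = π(0.16)²/4 = 0.02011 m²; mean velocity V = ṁ/(ρA) = 111/(1260 · 0.02011) = 4.381 m/s.
Reynolds number Re = ρVD/μ = 1260 · 4.381 · 0.16 / 0.958 = 922.
Re < 2300 → laminar flow, so f = 64/Re = 64/922 = 0.06941 (the turbulent correlation is not needed).
Total minor-loss coefficient ΣK = 4·0.32 + 1·0.46 + 1·1.6 = 3.34.
ΔP = [f·L/D + ΣK]·(ρV²/2) = [0.06941·22.8/0.16 + 3.34]·(1260·4.381²/2) = [9.891 + 3.34]·1.209e+04 = 1.6e+05 Pa.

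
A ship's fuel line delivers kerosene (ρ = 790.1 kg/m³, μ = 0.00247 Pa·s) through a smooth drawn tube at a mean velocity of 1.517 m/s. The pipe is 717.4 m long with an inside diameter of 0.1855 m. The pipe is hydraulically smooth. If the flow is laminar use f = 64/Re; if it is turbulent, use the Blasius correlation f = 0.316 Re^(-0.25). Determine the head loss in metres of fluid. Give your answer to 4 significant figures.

Reynolds number Re = ρVD/μ = 790.1 · 1.517 · 0.1855 / 0.00247 = 9.001e+04.
Re > 4000 → turbulent. Smooth-pipe (Blasius): f = 0.316 Re^(-0.25) = 0.316/(9.001e+04)^0.25 = 0.01824.
Darcy-Weisbach: ΔP = f(L/D)(ρV²/2) = 0.01824·(717.4/0.1855)·(790.1·1.517²/2) = 0.01824·3867·909.1 = 6.414e+04 Pa.
Head loss h_f = ΔP/(ρg) = 6.414e+04/(790.1·9.81) = 8.276 m.

h_f ≈ 8.276 m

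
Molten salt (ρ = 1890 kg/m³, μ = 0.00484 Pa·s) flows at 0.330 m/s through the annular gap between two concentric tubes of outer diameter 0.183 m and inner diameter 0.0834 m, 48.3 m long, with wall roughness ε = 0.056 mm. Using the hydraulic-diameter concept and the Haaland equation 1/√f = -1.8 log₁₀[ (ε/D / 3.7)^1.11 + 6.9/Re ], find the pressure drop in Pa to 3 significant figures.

ΔP ≈ 1480 Pa

Hydraulic diameter D_h = 4A/P = D_o - D_i = 0.183 - 0.0834 = 0.0996 m.
Re = ρVD_h/μ = 1890·0.33·0.0996/0.00484 = 1.283e+04.
ε/D_h = 5.6e-05/0.0996 = 0.000562; Haaland gives 1/√f = -1.8 log₁₀[5.78e-05+0.000538] = 5.805, so f = 0.02967.
ΔP = f(L/D_h)(ρV²/2) = 0.02967·48.3/0.0996·102.9 = 1481 Pa.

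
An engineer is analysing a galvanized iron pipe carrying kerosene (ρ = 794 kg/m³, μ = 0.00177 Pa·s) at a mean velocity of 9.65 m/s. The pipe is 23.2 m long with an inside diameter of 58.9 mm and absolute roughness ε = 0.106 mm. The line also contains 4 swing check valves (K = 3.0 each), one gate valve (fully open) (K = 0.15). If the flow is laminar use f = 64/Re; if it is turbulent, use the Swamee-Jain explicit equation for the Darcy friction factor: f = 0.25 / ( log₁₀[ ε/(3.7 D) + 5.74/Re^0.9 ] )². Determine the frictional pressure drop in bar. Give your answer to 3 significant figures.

Reynolds number Re = ρVD/μ = 794 · 9.65 · 0.0589 / 0.00177 = 2.55e+05.
Re > 4000 → turbulent. Relative roughness ε/D = 0.000106/0.0589 = 0.0018. Swamee-Jain: f = 0.25/(log₁₀[0.0018/3.7 + 5.74/2.55e+05^0.9])² = 0.25/(log₁₀[0.000486 + 7.82e-05])² = 0.25/(-3.248)² = 0.02369.
Total minor-loss coefficient ΣK = 4·3 + 1·0.15 = 12.2.
ΔP = [f·L/D + ΣK]·(ρV²/2) = [0.02369·23.2/0.0589 + 12.2]·(794·9.65²/2) = [9.333 + 12.2]·3.697e+04 = 7.942e+05 Pa.
ΔP = 7.942e+05 Pa = 7.94 bar.

ΔP ≈ 7.94 bar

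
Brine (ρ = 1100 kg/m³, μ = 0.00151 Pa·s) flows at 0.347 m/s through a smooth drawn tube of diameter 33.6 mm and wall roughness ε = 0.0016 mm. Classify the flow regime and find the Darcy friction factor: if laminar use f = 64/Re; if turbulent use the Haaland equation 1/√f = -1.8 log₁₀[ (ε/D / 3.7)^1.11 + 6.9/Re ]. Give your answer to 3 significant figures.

f ≈ 0.0324

Re = ρVD/μ = 1100·0.347·0.0336/0.00151 = 8493.
Re > 4000 → turbulent. ε/D = 1.6e-06/0.0336 = 4.76e-05; Haaland: 1/√f = -1.8 log₁₀[3.73e-06 + 0.000812] = 5.559, so f = 0.03236.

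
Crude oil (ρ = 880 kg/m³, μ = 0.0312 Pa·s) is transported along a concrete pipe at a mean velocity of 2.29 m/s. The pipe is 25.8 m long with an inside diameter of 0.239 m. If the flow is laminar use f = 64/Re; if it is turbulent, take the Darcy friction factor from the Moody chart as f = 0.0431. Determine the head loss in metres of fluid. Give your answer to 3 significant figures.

Reynolds number Re = ρVD/μ = 880 · 2.29 · 0.239 / 0.0312 = 1.544e+04.
Re > 4000 → turbulent; use the Moody-chart value f = 0.0431.
Darcy-Weisbach: ΔP = f(L/D)(ρV²/2) = 0.0431·(25.8/0.239)·(880·2.29²/2) = 0.0431·107.9·2307 = 1.074e+04 Pa.
Head loss h_f = ΔP/(ρg) = 1.074e+04/(880·9.81) = 1.24 m.

h_f ≈ 1.24 m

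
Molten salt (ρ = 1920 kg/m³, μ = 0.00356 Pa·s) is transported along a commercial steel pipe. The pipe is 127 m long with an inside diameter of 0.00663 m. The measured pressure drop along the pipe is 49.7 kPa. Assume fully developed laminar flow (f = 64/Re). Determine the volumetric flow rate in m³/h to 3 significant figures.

Q ≈ 0.0188 m³/h

For laminar flow, f = 64/Re with Re = ρVD/μ, so Darcy-Weisbach reduces to ΔP = 32μLV/D². Solving for V: V = ΔP·D²/(32μL) = 4.97e+04·(0.00663)²/(32·0.00356·127) = 0.151 m/s.
Check: Re = ρVD/μ = 1920·0.151·0.00663/0.00356 = 539.9 < 2300, so the laminar assumption holds.
Q = V·A = 0.151·(π/4·0.00663²) = 5.213e-06 m³/s = 0.0188 m³/h.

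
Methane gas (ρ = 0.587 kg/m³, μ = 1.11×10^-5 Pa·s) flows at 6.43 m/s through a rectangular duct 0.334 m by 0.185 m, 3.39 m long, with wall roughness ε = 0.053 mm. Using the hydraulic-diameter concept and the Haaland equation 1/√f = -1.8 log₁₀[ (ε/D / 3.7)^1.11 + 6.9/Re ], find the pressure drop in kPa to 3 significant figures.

Hydraulic diameter D_h = 4A/P = 4·(0.334·0.185)/(2·(0.334+0.185)) = 0.2472/1.038 = 0.2381 m.
Re = ρVD_h/μ = 0.587·6.43·0.2381/1.11e-05 = 8.097e+04.
ε/D_h = 5.3e-05/0.2381 = 0.000223; Haaland gives 1/√f = -1.8 log₁₀[2.07e-05+8.52e-05] = 7.155, so f = 0.01953.
ΔP = f(L/D_h)(ρV²/2) = 0.01953·3.39/0.2381·12.13 = 3.374 Pa.
ΔP = 0.00337 kPa.

ΔP ≈ 0.00337 kPa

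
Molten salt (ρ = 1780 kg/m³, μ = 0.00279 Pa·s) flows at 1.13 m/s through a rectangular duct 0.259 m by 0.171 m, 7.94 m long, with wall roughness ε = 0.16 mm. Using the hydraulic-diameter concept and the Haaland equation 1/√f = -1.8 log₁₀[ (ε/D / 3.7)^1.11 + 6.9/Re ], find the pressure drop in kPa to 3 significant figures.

ΔP ≈ 0.894 kPa

Hydraulic diameter D_h = 4A/P = 4·(0.259·0.171)/(2·(0.259+0.171)) = 0.1772/0.86 = 0.206 m.
Re = ρVD_h/μ = 1780·1.13·0.206/0.00279 = 1.485e+05.
ε/D_h = 0.00016/0.206 = 0.000777; Haaland gives 1/√f = -1.8 log₁₀[8.27e-05+4.65e-05] = 7, so f = 0.02041.
ΔP = f(L/D_h)(ρV²/2) = 0.02041·7.94/0.206·1136 = 894 Pa.
ΔP = 0.894 kPa.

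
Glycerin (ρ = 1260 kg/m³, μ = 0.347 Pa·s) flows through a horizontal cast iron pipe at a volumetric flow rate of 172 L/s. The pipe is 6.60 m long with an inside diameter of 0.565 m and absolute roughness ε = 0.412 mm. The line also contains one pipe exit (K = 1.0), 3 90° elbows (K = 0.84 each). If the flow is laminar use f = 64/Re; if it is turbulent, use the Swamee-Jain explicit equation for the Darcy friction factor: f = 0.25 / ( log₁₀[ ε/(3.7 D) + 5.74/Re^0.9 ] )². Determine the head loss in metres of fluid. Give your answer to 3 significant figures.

h_f ≈ 0.0972 m

Q = 172 L/s = 172/1000 = 0.172 m³/s.
Cross-sectional area A = πD²/4 = π(0.565)²/4 = 0.2507 m²; mean velocity V = Q/A = 0.172/0.2507 = 0.686 m/s.
Reynolds number Re = ρVD/μ = 1260 · 0.686 · 0.565 / 0.347 = 1407.
Re < 2300 → laminar flow, so f = 64/Re = 64/1407 = 0.04547 (the turbulent correlation is not needed).
Total minor-loss coefficient ΣK = 1·1 + 3·0.84 = 3.52.
ΔP = [f·L/D + ΣK]·(ρV²/2) = [0.04547·6.6/0.565 + 3.52]·(1260·0.686²/2) = [0.5312 + 3.52]·296.5 = 1201 Pa.
Head loss h_f = ΔP/(ρg) = 1201/(1260·9.81) = 0.0972 m.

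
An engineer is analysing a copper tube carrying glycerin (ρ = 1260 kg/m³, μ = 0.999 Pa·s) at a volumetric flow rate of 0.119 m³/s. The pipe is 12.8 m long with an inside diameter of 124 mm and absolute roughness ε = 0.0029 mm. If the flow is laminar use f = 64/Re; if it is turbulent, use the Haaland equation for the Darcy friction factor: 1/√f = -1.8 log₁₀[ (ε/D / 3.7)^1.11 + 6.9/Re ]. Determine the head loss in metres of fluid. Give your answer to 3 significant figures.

Cross-sectional area A = πD²/4 = π(0.124)²/4 = 0.01208 m²; mean velocity V = Q/A = 0.119/0.01208 = 9.854 m/s.
Reynolds number Re = ρVD/μ = 1260 · 9.854 · 0.124 / 0.999 = 1541.
Re < 2300 → laminar flow, so f = 64/Re = 64/1541 = 0.04153 (the turbulent correlation is not needed).
Darcy-Weisbach: ΔP = f(L/D)(ρV²/2) = 0.04153·(12.8/0.124)·(1260·9.854²/2) = 0.04153·103.2·6.117e+04 = 2.622e+05 Pa.
Head loss h_f = ΔP/(ρg) = 2.622e+05/(1260·9.81) = 21.2 m.

h_f ≈ 21.2 m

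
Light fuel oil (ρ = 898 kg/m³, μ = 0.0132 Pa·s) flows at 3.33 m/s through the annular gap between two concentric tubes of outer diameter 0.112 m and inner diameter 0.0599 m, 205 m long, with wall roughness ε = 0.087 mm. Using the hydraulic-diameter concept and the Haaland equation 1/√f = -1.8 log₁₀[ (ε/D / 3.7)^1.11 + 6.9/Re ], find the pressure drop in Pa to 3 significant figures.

Hydraulic diameter D_h = 4A/P = D_o - D_i = 0.112 - 0.0599 = 0.0521 m.
Re = ρVD_h/μ = 898·3.33·0.0521/0.0132 = 1.18e+04.
ε/D_h = 8.7e-05/0.0521 = 0.00167; Haaland gives 1/√f = -1.8 log₁₀[0.000193+0.000585] = 5.596, so f = 0.03193.
ΔP = f(L/D_h)(ρV²/2) = 0.03193·205/0.0521·4979 = 6.255e+05 Pa.

ΔP ≈ 626000 Pa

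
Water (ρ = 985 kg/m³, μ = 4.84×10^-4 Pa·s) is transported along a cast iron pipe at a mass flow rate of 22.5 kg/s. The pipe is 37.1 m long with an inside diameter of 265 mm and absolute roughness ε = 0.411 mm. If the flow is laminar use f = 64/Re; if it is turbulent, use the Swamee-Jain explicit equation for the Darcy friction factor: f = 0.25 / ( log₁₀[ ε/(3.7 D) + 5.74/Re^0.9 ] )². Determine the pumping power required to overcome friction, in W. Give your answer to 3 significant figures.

A = πD²/4 = π(0.265)²/4 = 0.05515 m²; mean velocity V = ṁ/(ρA) = 22.5/(985 · 0.05515) = 0.4142 m/s.
Reynolds number Re = ρVD/μ = 985 · 0.4142 · 0.265 / 0.000484 = 2.234e+05.
Re > 4000 → turbulent. Relative roughness ε/D = 0.000411/0.265 = 0.00155. Swamee-Jain: f = 0.25/(log₁₀[0.00155/3.7 + 5.74/2.234e+05^0.9])² = 0.25/(log₁₀[0.000419 + 8.81e-05])² = 0.25/(-3.295)² = 0.02303.
Darcy-Weisbach: ΔP = f(L/D)(ρV²/2) = 0.02303·(37.1/0.265)·(985·0.4142²/2) = 0.02303·140·84.48 = 272.4 Pa.
Q = ṁ/ρ = 22.5/985 = 0.02284 m³/s.
Pumping power P = QΔP = 0.02284·272.4 = 6.222 W = 6.22 W.

P ≈ 6.22 W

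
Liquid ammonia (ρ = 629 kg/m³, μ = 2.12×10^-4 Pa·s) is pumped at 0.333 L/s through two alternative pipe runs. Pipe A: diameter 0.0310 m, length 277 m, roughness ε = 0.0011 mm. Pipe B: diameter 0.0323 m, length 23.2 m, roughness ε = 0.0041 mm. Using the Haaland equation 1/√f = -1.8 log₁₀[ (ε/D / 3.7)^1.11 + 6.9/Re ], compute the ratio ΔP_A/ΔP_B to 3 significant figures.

Pipe A: V = Q/A = 0.000333/0.0007548 = 0.4412 m/s; Re = 4.058e+04; ε/D = 3.55e-05; Haaland → f = 0.0218; ΔP_A = f(L/D)(ρV²/2) = 1.193e+04 Pa.
Pipe B: V = Q/A = 0.000333/0.0008194 = 0.4064 m/s; Re = 3.895e+04; ε/D = 0.000127; Haaland → f = 0.02224; ΔP_B = f(L/D)(ρV²/2) = 829.7 Pa.
ΔP_A/ΔP_B = 1.193e+04/829.7 = 14.4.

ΔP_A/ΔP_B ≈ 14.4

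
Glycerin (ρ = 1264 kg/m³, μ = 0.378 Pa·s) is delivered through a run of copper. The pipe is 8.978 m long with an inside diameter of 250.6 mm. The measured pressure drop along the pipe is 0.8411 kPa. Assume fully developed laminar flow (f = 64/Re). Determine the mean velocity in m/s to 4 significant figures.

V ≈ 0.4864 m/s

For laminar flow, f = 64/Re with Re = ρVD/μ, so Darcy-Weisbach reduces to ΔP = 32μLV/D². Solving for V: V = ΔP·D²/(32μL) = 841.1·(0.2506)²/(32·0.378·8.978) = 0.4864 m/s.
Check: Re = ρVD/μ = 1264·0.4864·0.2506/0.378 = 407.6 < 2300, so the laminar assumption holds.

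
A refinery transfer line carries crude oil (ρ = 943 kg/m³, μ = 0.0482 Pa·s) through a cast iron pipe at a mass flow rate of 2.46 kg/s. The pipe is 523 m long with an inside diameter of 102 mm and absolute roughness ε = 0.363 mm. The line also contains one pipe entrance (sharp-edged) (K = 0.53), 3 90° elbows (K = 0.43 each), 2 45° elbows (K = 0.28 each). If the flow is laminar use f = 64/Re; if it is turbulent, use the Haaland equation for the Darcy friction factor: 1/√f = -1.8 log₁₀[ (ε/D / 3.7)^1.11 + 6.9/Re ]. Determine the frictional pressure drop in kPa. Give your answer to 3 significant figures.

ΔP ≈ 24.9 kPa

A = πD²/4 = π(0.102)²/4 = 0.008171 m²; mean velocity V = ṁ/(ρA) = 2.46/(943 · 0.008171) = 0.3193 m/s.
Reynolds number Re = ρVD/μ = 943 · 0.3193 · 0.102 / 0.0482 = 637.1.
Re < 2300 → laminar flow, so f = 64/Re = 64/637.1 = 0.1005 (the turbulent correlation is not needed).
Total minor-loss coefficient ΣK = 1·0.53 + 3·0.43 + 2·0.28 = 2.38.
ΔP = [f·L/D + ΣK]·(ρV²/2) = [0.1005·523/0.102 + 2.38]·(943·0.3193²/2) = [515.1 + 2.38]·48.06 = 2.487e+04 Pa.
ΔP = 2.487e+04 Pa = 24.9 kPa.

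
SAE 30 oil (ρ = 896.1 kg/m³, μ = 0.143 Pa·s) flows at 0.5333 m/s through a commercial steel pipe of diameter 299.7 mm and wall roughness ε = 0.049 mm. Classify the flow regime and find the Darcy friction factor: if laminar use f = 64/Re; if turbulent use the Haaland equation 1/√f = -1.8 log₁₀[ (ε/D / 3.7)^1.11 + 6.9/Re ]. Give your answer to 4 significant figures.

f ≈ 0.06390

Re = ρVD/μ = 896.1·0.5333·0.2997/0.143 = 1002.
Re < 2300 → laminar, so f = 64/Re = 0.0639 (roughness is irrelevant in laminar flow).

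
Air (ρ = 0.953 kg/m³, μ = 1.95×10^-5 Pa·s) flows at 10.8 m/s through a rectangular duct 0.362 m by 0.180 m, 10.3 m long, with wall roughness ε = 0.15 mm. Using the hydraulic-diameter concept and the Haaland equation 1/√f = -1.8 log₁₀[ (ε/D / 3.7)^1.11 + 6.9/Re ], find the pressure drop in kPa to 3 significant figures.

ΔP ≈ 0.0477 kPa

Hydraulic diameter D_h = 4A/P = 4·(0.362·0.18)/(2·(0.362+0.18)) = 0.2606/1.084 = 0.2404 m.
Re = ρVD_h/μ = 0.953·10.8·0.2404/1.95e-05 = 1.269e+05.
ε/D_h = 0.00015/0.2404 = 0.000624; Haaland gives 1/√f = -1.8 log₁₀[6.48e-05+5.44e-05] = 7.063, so f = 0.02005.
ΔP = f(L/D_h)(ρV²/2) = 0.02005·10.3/0.2404·55.58 = 47.73 Pa.
ΔP = 0.0477 kPa.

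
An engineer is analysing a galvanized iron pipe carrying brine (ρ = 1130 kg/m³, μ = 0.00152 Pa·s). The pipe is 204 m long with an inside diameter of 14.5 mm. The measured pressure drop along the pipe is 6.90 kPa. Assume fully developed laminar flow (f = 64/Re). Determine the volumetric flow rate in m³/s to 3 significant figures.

For laminar flow, f = 64/Re with Re = ρVD/μ, so Darcy-Weisbach reduces to ΔP = 32μLV/D². Solving for V: V = ΔP·D²/(32μL) = 6900·(0.0145)²/(32·0.00152·204) = 0.1462 m/s.
Check: Re = ρVD/μ = 1130·0.1462·0.0145/0.00152 = 1576 < 2300, so the laminar assumption holds.
Q = V·A = 0.1462·(π/4·0.0145²) = 2.414e-05 m³/s = 2.41×10^-5 m³/s.

Q ≈ 2.41×10^-5 m³/s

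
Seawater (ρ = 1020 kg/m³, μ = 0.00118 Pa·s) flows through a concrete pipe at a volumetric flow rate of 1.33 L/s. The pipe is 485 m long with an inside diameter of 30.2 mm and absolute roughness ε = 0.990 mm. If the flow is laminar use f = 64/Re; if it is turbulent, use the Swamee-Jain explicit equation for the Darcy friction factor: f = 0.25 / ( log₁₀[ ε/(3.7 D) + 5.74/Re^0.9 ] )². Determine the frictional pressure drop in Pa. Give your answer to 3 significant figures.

Q = 1.33 L/s = 1.33/1000 = 0.00133 m³/s.
Cross-sectional area A = πD²/4 = π(0.0302)²/4 = 0.0007163 m²; mean velocity V = Q/A = 0.00133/0.0007163 = 1.857 m/s.
Reynolds number Re = ρVD/μ = 1020 · 1.857 · 0.0302 / 0.00118 = 4.847e+04.
Re > 4000 → turbulent. Relative roughness ε/D = 0.00099/0.0302 = 0.0328. Swamee-Jain: f = 0.25/(log₁₀[0.0328/3.7 + 5.74/4.847e+04^0.9])² = 0.25/(log₁₀[0.00886 + 0.000348])² = 0.25/(-2.036)² = 0.06032.
Darcy-Weisbach: ΔP = f(L/D)(ρV²/2) = 0.06032·(485/0.0302)·(1020·1.857²/2) = 0.06032·1.606e+04·1758 = 1.703e+06 Pa.

ΔP ≈ 1.70×10^6 Pa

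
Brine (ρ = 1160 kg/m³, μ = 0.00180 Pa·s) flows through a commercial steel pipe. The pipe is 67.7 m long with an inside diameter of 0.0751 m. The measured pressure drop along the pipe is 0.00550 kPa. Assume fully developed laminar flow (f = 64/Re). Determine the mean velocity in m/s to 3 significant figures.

For laminar flow, f = 64/Re with Re = ρVD/μ, so Darcy-Weisbach reduces to ΔP = 32μLV/D². Solving for V: V = ΔP·D²/(32μL) = 5.5·(0.0751)²/(32·0.0018·67.7) = 0.007955 m/s.
Check: Re = ρVD/μ = 1160·0.007955·0.0751/0.0018 = 385 < 2300, so the laminar assumption holds.

V ≈ 0.00795 m/s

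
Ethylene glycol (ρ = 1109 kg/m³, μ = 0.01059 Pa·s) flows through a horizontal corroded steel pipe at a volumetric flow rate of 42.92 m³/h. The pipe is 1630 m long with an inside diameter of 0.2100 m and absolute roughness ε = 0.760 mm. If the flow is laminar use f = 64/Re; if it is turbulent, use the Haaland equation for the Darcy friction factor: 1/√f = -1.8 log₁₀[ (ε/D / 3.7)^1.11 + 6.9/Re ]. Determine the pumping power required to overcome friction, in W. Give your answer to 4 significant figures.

Q = 42.92 m³/h = 42.92/3600 = 0.01192 m³/s.
Cross-sectional area A = πD²/4 = π(0.21)²/4 = 0.03464 m²; mean velocity V = Q/A = 0.01192/0.03464 = 0.3442 m/s.
Reynolds number Re = ρVD/μ = 1109 · 0.3442 · 0.21 / 0.0106 = 7570.
Re > 4000 → turbulent. Relative roughness ε/D = 0.00076/0.21 = 0.00362. Haaland: 1/√f = -1.8 log₁₀[(0.00362/3.7)^1.11 + 6.9/7570] = -1.8 log₁₀[0.000456 + 0.000912] = 5.155, so f = 0.03763.
Darcy-Weisbach: ΔP = f(L/D)(ρV²/2) = 0.03763·(1630/0.21)·(1109·0.3442²/2) = 0.03763·7762·65.7 = 1.919e+04 Pa.
Pumping power P = QΔP = 0.01192·1.919e+04 = 228.78 W = 228.8 W.

P ≈ 228.8 W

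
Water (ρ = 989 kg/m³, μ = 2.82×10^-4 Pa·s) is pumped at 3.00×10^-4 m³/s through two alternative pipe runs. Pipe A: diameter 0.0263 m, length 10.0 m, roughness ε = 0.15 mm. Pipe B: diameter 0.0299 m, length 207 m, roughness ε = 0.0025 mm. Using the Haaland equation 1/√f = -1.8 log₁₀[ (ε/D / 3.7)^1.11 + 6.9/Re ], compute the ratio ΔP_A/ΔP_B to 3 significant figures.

ΔP_A/ΔP_B ≈ 0.142

Pipe A: V = Q/A = 0.0003/0.0005433 = 0.5522 m/s; Re = 5.094e+04; ε/D = 0.0057; Haaland → f = 0.03318; ΔP_A = f(L/D)(ρV²/2) = 1903 Pa.
Pipe B: V = Q/A = 0.0003/0.0007022 = 0.4273 m/s; Re = 4.48e+04; ε/D = 8.36e-05; Haaland → f = 0.02145; ΔP_B = f(L/D)(ρV²/2) = 1.341e+04 Pa.
ΔP_A/ΔP_B = 1903/1.341e+04 = 0.142.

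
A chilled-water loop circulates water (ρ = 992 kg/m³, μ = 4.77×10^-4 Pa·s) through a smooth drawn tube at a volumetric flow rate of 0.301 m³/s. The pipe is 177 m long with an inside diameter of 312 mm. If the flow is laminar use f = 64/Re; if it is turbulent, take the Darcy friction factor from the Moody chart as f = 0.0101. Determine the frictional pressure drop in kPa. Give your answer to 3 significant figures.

ΔP ≈ 44.1 kPa

Cross-sectional area A = πD²/4 = π(0.312)²/4 = 0.07645 m²; mean velocity V = Q/A = 0.301/0.07645 = 3.937 m/s.
Reynolds number Re = ρVD/μ = 992 · 3.937 · 0.312 / 0.000477 = 2.555e+06.
Re > 4000 → turbulent; use the Moody-chart value f = 0.0101.
Darcy-Weisbach: ΔP = f(L/D)(ρV²/2) = 0.0101·(177/0.312)·(992·3.937²/2) = 0.0101·567.3·7688 = 4.405e+04 Pa.
ΔP = 4.405e+04 Pa = 44.1 kPa.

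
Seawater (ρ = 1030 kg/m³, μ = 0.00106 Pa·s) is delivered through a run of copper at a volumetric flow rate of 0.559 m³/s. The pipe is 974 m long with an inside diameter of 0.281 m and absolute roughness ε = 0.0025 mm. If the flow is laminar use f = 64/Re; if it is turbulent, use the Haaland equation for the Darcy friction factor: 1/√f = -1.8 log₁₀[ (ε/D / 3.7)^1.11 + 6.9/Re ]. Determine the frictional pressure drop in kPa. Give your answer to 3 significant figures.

ΔP ≈ 1500 kPa

Cross-sectional area A = πD²/4 = π(0.281)²/4 = 0.06202 m²; mean velocity V = Q/A = 0.559/0.06202 = 9.014 m/s.
Reynolds number Re = ρVD/μ = 1030 · 9.014 · 0.281 / 0.00106 = 2.461e+06.
Re > 4000 → turbulent. Relative roughness ε/D = 2.5e-06/0.281 = 8.9e-06. Haaland: 1/√f = -1.8 log₁₀[(8.9e-06/3.7)^1.11 + 6.9/2.461e+06] = -1.8 log₁₀[5.79e-07 + 2.8e-06] = 9.847, so f = 0.01031.
Darcy-Weisbach: ΔP = f(L/D)(ρV²/2) = 0.01031·(974/0.281)·(1030·9.014²/2) = 0.01031·3466·4.184e+04 = 1.496e+06 Pa.
ΔP = 1.496e+06 Pa = 1500 kPa.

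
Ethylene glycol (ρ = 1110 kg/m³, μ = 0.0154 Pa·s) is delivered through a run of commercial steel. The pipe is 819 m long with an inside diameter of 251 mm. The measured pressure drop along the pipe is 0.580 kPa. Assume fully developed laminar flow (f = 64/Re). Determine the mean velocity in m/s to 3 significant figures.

For laminar flow, f = 64/Re with Re = ρVD/μ, so Darcy-Weisbach reduces to ΔP = 32μLV/D². Solving for V: V = ΔP·D²/(32μL) = 580·(0.251)²/(32·0.0154·819) = 0.09054 m/s.
Check: Re = ρVD/μ = 1110·0.09054·0.251/0.0154 = 1638 < 2300, so the laminar assumption holds.

V ≈ 0.0905 m/s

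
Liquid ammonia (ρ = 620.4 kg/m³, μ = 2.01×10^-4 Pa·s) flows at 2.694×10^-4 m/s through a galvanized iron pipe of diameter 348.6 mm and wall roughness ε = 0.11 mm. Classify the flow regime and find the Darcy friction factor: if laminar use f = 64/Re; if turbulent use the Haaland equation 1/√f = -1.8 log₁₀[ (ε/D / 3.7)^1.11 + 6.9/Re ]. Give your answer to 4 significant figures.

f ≈ 0.2208

Re = ρVD/μ = 620.4·0.0002694·0.3486/0.000201 = 289.9.
Re < 2300 → laminar, so f = 64/Re = 0.2208 (roughness is irrelevant in laminar flow).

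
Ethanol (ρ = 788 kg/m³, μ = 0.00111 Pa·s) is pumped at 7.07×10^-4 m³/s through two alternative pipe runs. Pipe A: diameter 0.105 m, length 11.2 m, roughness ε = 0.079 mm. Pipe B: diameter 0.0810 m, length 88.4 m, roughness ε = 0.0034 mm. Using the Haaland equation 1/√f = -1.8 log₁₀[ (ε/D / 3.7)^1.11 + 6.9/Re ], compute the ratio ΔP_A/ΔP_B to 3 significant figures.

Pipe A: V = Q/A = 0.000707/0.008659 = 0.08165 m/s; Re = 6086; ε/D = 0.000752; Haaland → f = 0.0363; ΔP_A = f(L/D)(ρV²/2) = 10.17 Pa.
Pipe B: V = Q/A = 0.000707/0.005153 = 0.1372 m/s; Re = 7889; ε/D = 4.2e-05; Haaland → f = 0.03304; ΔP_B = f(L/D)(ρV²/2) = 267.4 Pa.
ΔP_A/ΔP_B = 10.17/267.4 = 0.0380.

ΔP_A/ΔP_B ≈ 0.0380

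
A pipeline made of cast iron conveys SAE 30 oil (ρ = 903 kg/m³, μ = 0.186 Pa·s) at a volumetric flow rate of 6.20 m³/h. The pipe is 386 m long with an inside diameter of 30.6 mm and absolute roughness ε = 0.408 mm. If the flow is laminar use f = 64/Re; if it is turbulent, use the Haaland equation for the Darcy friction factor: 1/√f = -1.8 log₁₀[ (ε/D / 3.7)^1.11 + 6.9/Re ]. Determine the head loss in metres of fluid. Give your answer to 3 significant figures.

h_f ≈ 649 m

Q = 6.20 m³/h = 6.20/3600 = 0.001722 m³/s.
Cross-sectional area A = πD²/4 = π(0.0306)²/4 = 0.0007354 m²; mean velocity V = Q/A = 0.001722/0.0007354 = 2.342 m/s.
Reynolds number Re = ρVD/μ = 903 · 2.342 · 0.0306 / 0.186 = 347.9.
Re < 2300 → laminar flow, so f = 64/Re = 64/347.9 = 0.184 (the turbulent correlation is not needed).
Darcy-Weisbach: ΔP = f(L/D)(ρV²/2) = 0.184·(386/0.0306)·(903·2.342²/2) = 0.184·1.261e+04·2476 = 5.746e+06 Pa.
Head loss h_f = ΔP/(ρg) = 5.746e+06/(903·9.81) = 649 m.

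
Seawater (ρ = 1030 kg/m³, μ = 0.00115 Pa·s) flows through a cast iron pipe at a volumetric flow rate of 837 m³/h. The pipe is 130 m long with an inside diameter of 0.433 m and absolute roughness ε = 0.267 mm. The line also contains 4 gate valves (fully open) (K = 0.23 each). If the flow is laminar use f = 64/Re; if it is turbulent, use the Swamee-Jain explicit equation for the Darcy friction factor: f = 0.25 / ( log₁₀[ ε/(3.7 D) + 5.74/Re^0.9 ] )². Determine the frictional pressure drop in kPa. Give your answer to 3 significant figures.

ΔP ≈ 8.24 kPa

Q = 837 m³/h = 837/3600 = 0.2325 m³/s.
Cross-sectional area A = πD²/4 = π(0.433)²/4 = 0.1473 m²; mean velocity V = Q/A = 0.2325/0.1473 = 1.579 m/s.
Reynolds number Re = ρVD/μ = 1030 · 1.579 · 0.433 / 0.00115 = 6.123e+05.
Re > 4000 → turbulent. Relative roughness ε/D = 0.000267/0.433 = 0.000617. Swamee-Jain: f = 0.25/(log₁₀[0.000617/3.7 + 5.74/6.123e+05^0.9])² = 0.25/(log₁₀[0.000167 + 3.55e-05])² = 0.25/(-3.694)² = 0.01832.
Total minor-loss coefficient ΣK = 4·0.23 = 0.92.
ΔP = [f·L/D + ΣK]·(ρV²/2) = [0.01832·130/0.433 + 0.92]·(1030·1.579²/2) = [5.5 + 0.92]·1284 = 8242 Pa.
ΔP = 8242 Pa = 8.24 kPa.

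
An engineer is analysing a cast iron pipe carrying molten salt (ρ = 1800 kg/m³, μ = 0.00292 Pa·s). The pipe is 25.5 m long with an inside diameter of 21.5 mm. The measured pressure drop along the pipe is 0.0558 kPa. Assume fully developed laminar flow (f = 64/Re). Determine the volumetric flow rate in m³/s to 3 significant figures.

Q ≈ 3.93×10^-6 m³/s

For laminar flow, f = 64/Re with Re = ρVD/μ, so Darcy-Weisbach reduces to ΔP = 32μLV/D². Solving for V: V = ΔP·D²/(32μL) = 55.8·(0.0215)²/(32·0.00292·25.5) = 0.01083 m/s.
Check: Re = ρVD/μ = 1800·0.01083·0.0215/0.00292 = 143.5 < 2300, so the laminar assumption holds.
Q = V·A = 0.01083·(π/4·0.0215²) = 3.93e-06 m³/s = 3.93×10^-6 m³/s.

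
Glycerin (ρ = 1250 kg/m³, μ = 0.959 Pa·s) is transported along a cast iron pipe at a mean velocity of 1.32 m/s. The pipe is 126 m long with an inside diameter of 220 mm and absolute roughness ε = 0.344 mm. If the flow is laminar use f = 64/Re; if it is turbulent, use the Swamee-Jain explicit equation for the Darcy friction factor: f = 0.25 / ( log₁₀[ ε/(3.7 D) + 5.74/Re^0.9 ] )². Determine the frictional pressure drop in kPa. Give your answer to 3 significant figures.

Reynolds number Re = ρVD/μ = 1250 · 1.32 · 0.22 / 0.959 = 378.5.
Re < 2300 → laminar flow, so f = 64/Re = 64/378.5 = 0.1691 (the turbulent correlation is not needed).
Darcy-Weisbach: ΔP = f(L/D)(ρV²/2) = 0.1691·(126/0.22)·(1250·1.32²/2) = 0.1691·572.7·1089 = 1.055e+05 Pa.
ΔP = 1.055e+05 Pa = 105 kPa.

ΔP ≈ 105 kPa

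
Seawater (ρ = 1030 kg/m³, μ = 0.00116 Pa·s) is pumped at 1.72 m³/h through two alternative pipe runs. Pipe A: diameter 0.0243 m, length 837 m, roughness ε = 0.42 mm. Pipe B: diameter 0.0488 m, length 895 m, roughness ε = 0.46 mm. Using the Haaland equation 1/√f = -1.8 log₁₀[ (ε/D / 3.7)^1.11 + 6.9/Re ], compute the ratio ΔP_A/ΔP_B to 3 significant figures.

ΔP_A/ΔP_B ≈ 34.9

Pipe A: V = Q/A = 0.0004778/0.0004638 = 1.03 m/s; Re = 2.223e+04; ε/D = 0.0173; Haaland → f = 0.04792; ΔP_A = f(L/D)(ρV²/2) = 9.023e+05 Pa.
Pipe B: V = Q/A = 0.0004778/0.00187 = 0.2554 m/s; Re = 1.107e+04; ε/D = 0.00943; Haaland → f = 0.04199; ΔP_B = f(L/D)(ρV²/2) = 2.588e+04 Pa.
ΔP_A/ΔP_B = 9.023e+05/2.588e+04 = 34.9.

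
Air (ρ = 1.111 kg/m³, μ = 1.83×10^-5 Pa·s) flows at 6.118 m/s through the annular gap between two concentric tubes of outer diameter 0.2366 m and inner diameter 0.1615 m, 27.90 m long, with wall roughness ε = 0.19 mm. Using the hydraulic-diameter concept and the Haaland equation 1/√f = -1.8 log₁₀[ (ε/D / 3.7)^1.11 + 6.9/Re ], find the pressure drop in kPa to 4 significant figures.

Hydraulic diameter D_h = 4A/P = D_o - D_i = 0.2366 - 0.1615 = 0.0751 m.
Re = ρVD_h/μ = 1.111·6.118·0.0751/1.83e-05 = 2.789e+04.
ε/D_h = 0.00019/0.0751 = 0.00253; Haaland gives 1/√f = -1.8 log₁₀[0.000307+0.000247] = 5.862, so f = 0.02911.
ΔP = f(L/D_h)(ρV²/2) = 0.02911·27.9/0.0751·20.79 = 224.8 Pa.
ΔP = 0.2248 kPa.

ΔP ≈ 0.2248 kPa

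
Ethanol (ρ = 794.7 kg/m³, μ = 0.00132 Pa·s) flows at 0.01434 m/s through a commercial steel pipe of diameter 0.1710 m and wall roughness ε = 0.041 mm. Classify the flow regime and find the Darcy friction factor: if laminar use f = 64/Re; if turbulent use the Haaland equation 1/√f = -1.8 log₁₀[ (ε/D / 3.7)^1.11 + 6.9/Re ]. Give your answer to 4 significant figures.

Re = ρVD/μ = 794.7·0.01434·0.171/0.00132 = 1476.
Re < 2300 → laminar, so f = 64/Re = 0.04335 (roughness is irrelevant in laminar flow).

f ≈ 0.04335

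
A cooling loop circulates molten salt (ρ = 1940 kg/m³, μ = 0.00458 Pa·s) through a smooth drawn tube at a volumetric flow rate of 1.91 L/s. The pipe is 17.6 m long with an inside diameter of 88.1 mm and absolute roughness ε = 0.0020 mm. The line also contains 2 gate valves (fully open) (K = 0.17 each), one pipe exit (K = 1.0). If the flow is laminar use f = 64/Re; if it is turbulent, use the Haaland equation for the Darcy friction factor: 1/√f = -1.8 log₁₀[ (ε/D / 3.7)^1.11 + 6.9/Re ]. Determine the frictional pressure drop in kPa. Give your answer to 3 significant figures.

ΔP ≈ 0.691 kPa

Q = 1.91 L/s = 1.91/1000 = 0.00191 m³/s.
Cross-sectional area A = πD²/4 = π(0.0881)²/4 = 0.006096 m²; mean velocity V = Q/A = 0.00191/0.006096 = 0.3133 m/s.
Reynolds number Re = ρVD/μ = 1940 · 0.3133 · 0.0881 / 0.00458 = 1.169e+04.
Re > 4000 → turbulent. Relative roughness ε/D = 2e-06/0.0881 = 2.27e-05. Haaland: 1/√f = -1.8 log₁₀[(2.27e-05/3.7)^1.11 + 6.9/1.169e+04] = -1.8 log₁₀[1.64e-06 + 0.00059] = 5.81, so f = 0.02962.
Total minor-loss coefficient ΣK = 2·0.17 + 1·1 = 1.34.
ΔP = [f·L/D + ΣK]·(ρV²/2) = [0.02962·17.6/0.0881 + 1.34]·(1940·0.3133²/2) = [5.918 + 1.34]·95.23 = 691.1 Pa.
ΔP = 691.1 Pa = 0.691 kPa.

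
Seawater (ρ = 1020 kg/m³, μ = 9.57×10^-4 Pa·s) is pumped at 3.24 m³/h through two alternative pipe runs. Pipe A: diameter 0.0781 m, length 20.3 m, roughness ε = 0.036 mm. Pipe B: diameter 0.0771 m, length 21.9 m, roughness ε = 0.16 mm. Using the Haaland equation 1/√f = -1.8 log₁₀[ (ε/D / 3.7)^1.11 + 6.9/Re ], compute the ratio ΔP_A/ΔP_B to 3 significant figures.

Pipe A: V = Q/A = 0.0009/0.004791 = 0.1879 m/s; Re = 1.564e+04; ε/D = 0.000461; Haaland → f = 0.02814; ΔP_A = f(L/D)(ρV²/2) = 131.6 Pa.
Pipe B: V = Q/A = 0.0009/0.004669 = 0.1928 m/s; Re = 1.584e+04; ε/D = 0.00208; Haaland → f = 0.03078; ΔP_B = f(L/D)(ρV²/2) = 165.7 Pa.
ΔP_A/ΔP_B = 131.6/165.7 = 0.794.

ΔP_A/ΔP_B ≈ 0.794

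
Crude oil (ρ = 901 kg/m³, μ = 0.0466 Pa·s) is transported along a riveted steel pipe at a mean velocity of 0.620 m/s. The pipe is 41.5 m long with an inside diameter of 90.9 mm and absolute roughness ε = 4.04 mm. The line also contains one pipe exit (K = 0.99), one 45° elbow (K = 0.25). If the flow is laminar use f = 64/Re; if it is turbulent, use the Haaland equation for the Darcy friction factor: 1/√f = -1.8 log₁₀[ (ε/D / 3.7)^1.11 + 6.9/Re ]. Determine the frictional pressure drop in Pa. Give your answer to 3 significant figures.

Reynolds number Re = ρVD/μ = 901 · 0.62 · 0.0909 / 0.0466 = 1090.
Re < 2300 → laminar flow, so f = 64/Re = 64/1090 = 0.05873 (the turbulent correlation is not needed).
Total minor-loss coefficient ΣK = 1·0.99 + 1·0.25 = 1.24.
ΔP = [f·L/D + ΣK]·(ρV²/2) = [0.05873·41.5/0.0909 + 1.24]·(901·0.62²/2) = [26.81 + 1.24]·173.2 = 4858 Pa.

ΔP ≈ 4860 Pa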